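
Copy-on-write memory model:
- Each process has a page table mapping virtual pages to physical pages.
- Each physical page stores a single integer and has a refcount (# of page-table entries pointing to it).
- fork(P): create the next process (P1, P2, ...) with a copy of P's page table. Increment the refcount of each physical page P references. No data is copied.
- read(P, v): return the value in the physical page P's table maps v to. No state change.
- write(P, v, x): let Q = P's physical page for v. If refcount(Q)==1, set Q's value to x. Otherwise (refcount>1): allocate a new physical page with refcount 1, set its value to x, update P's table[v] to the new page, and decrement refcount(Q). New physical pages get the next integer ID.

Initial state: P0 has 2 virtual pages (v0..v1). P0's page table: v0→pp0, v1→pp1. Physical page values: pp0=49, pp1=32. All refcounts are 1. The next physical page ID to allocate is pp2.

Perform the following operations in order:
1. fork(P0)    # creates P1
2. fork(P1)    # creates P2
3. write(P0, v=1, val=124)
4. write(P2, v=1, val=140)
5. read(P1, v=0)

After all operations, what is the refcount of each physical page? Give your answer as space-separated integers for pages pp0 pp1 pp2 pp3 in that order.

Op 1: fork(P0) -> P1. 2 ppages; refcounts: pp0:2 pp1:2
Op 2: fork(P1) -> P2. 2 ppages; refcounts: pp0:3 pp1:3
Op 3: write(P0, v1, 124). refcount(pp1)=3>1 -> COPY to pp2. 3 ppages; refcounts: pp0:3 pp1:2 pp2:1
Op 4: write(P2, v1, 140). refcount(pp1)=2>1 -> COPY to pp3. 4 ppages; refcounts: pp0:3 pp1:1 pp2:1 pp3:1
Op 5: read(P1, v0) -> 49. No state change.

Answer: 3 1 1 1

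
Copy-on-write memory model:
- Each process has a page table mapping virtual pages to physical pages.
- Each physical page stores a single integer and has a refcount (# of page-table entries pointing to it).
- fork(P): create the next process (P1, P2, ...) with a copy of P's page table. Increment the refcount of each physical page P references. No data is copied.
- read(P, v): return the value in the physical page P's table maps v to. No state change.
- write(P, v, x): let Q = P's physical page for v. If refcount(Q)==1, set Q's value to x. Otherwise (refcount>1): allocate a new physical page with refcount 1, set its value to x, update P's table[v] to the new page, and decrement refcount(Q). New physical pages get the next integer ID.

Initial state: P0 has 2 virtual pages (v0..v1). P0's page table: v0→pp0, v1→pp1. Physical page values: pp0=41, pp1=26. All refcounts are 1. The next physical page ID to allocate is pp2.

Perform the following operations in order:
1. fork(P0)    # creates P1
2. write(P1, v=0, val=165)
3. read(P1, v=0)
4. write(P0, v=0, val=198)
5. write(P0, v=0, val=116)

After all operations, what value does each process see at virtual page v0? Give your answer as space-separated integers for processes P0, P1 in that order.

Answer: 116 165

Derivation:
Op 1: fork(P0) -> P1. 2 ppages; refcounts: pp0:2 pp1:2
Op 2: write(P1, v0, 165). refcount(pp0)=2>1 -> COPY to pp2. 3 ppages; refcounts: pp0:1 pp1:2 pp2:1
Op 3: read(P1, v0) -> 165. No state change.
Op 4: write(P0, v0, 198). refcount(pp0)=1 -> write in place. 3 ppages; refcounts: pp0:1 pp1:2 pp2:1
Op 5: write(P0, v0, 116). refcount(pp0)=1 -> write in place. 3 ppages; refcounts: pp0:1 pp1:2 pp2:1
P0: v0 -> pp0 = 116
P1: v0 -> pp2 = 165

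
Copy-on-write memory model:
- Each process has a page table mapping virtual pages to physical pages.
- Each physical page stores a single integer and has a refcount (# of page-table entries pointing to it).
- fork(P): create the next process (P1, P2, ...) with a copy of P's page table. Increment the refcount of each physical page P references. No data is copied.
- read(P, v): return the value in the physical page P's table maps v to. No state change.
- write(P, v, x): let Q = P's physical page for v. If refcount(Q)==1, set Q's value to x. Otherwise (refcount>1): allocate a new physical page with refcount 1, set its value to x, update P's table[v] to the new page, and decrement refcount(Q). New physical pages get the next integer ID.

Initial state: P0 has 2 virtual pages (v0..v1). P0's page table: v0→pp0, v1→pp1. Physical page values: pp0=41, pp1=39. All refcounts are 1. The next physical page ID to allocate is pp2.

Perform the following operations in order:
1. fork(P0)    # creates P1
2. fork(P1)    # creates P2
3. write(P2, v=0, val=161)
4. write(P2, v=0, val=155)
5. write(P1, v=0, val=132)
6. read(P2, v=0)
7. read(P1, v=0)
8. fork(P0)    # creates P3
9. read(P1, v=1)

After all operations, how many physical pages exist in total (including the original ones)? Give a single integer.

Answer: 4

Derivation:
Op 1: fork(P0) -> P1. 2 ppages; refcounts: pp0:2 pp1:2
Op 2: fork(P1) -> P2. 2 ppages; refcounts: pp0:3 pp1:3
Op 3: write(P2, v0, 161). refcount(pp0)=3>1 -> COPY to pp2. 3 ppages; refcounts: pp0:2 pp1:3 pp2:1
Op 4: write(P2, v0, 155). refcount(pp2)=1 -> write in place. 3 ppages; refcounts: pp0:2 pp1:3 pp2:1
Op 5: write(P1, v0, 132). refcount(pp0)=2>1 -> COPY to pp3. 4 ppages; refcounts: pp0:1 pp1:3 pp2:1 pp3:1
Op 6: read(P2, v0) -> 155. No state change.
Op 7: read(P1, v0) -> 132. No state change.
Op 8: fork(P0) -> P3. 4 ppages; refcounts: pp0:2 pp1:4 pp2:1 pp3:1
Op 9: read(P1, v1) -> 39. No state change.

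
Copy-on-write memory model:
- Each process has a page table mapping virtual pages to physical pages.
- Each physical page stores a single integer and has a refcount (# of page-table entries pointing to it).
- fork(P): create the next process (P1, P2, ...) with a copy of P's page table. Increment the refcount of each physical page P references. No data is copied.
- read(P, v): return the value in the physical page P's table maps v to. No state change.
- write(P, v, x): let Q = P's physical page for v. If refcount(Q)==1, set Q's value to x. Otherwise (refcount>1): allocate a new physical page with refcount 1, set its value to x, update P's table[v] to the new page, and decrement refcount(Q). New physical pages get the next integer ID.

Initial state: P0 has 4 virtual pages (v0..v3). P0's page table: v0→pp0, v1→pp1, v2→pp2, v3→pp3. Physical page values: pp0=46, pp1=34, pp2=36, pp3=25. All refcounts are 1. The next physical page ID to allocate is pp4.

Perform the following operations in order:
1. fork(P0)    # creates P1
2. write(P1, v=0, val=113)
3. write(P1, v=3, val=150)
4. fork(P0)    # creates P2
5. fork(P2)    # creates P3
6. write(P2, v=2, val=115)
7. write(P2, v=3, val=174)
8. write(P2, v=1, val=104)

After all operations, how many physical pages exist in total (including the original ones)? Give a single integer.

Op 1: fork(P0) -> P1. 4 ppages; refcounts: pp0:2 pp1:2 pp2:2 pp3:2
Op 2: write(P1, v0, 113). refcount(pp0)=2>1 -> COPY to pp4. 5 ppages; refcounts: pp0:1 pp1:2 pp2:2 pp3:2 pp4:1
Op 3: write(P1, v3, 150). refcount(pp3)=2>1 -> COPY to pp5. 6 ppages; refcounts: pp0:1 pp1:2 pp2:2 pp3:1 pp4:1 pp5:1
Op 4: fork(P0) -> P2. 6 ppages; refcounts: pp0:2 pp1:3 pp2:3 pp3:2 pp4:1 pp5:1
Op 5: fork(P2) -> P3. 6 ppages; refcounts: pp0:3 pp1:4 pp2:4 pp3:3 pp4:1 pp5:1
Op 6: write(P2, v2, 115). refcount(pp2)=4>1 -> COPY to pp6. 7 ppages; refcounts: pp0:3 pp1:4 pp2:3 pp3:3 pp4:1 pp5:1 pp6:1
Op 7: write(P2, v3, 174). refcount(pp3)=3>1 -> COPY to pp7. 8 ppages; refcounts: pp0:3 pp1:4 pp2:3 pp3:2 pp4:1 pp5:1 pp6:1 pp7:1
Op 8: write(P2, v1, 104). refcount(pp1)=4>1 -> COPY to pp8. 9 ppages; refcounts: pp0:3 pp1:3 pp2:3 pp3:2 pp4:1 pp5:1 pp6:1 pp7:1 pp8:1

Answer: 9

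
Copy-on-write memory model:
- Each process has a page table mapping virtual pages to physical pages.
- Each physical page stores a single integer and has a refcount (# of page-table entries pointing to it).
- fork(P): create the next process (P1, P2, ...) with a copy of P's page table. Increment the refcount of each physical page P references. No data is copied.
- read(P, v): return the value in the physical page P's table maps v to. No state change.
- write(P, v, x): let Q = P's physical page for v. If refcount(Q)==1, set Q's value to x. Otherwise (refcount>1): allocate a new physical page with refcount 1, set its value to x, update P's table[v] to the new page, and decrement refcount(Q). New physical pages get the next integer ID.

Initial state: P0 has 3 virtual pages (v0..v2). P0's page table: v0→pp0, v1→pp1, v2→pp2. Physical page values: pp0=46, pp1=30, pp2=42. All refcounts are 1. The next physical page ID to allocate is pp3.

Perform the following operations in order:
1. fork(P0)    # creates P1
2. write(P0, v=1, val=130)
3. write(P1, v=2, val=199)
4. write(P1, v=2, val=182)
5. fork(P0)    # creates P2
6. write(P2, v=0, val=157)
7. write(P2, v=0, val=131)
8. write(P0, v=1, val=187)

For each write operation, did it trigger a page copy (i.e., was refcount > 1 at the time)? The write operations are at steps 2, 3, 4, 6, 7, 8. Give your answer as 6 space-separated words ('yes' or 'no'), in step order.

Op 1: fork(P0) -> P1. 3 ppages; refcounts: pp0:2 pp1:2 pp2:2
Op 2: write(P0, v1, 130). refcount(pp1)=2>1 -> COPY to pp3. 4 ppages; refcounts: pp0:2 pp1:1 pp2:2 pp3:1
Op 3: write(P1, v2, 199). refcount(pp2)=2>1 -> COPY to pp4. 5 ppages; refcounts: pp0:2 pp1:1 pp2:1 pp3:1 pp4:1
Op 4: write(P1, v2, 182). refcount(pp4)=1 -> write in place. 5 ppages; refcounts: pp0:2 pp1:1 pp2:1 pp3:1 pp4:1
Op 5: fork(P0) -> P2. 5 ppages; refcounts: pp0:3 pp1:1 pp2:2 pp3:2 pp4:1
Op 6: write(P2, v0, 157). refcount(pp0)=3>1 -> COPY to pp5. 6 ppages; refcounts: pp0:2 pp1:1 pp2:2 pp3:2 pp4:1 pp5:1
Op 7: write(P2, v0, 131). refcount(pp5)=1 -> write in place. 6 ppages; refcounts: pp0:2 pp1:1 pp2:2 pp3:2 pp4:1 pp5:1
Op 8: write(P0, v1, 187). refcount(pp3)=2>1 -> COPY to pp6. 7 ppages; refcounts: pp0:2 pp1:1 pp2:2 pp3:1 pp4:1 pp5:1 pp6:1

yes yes no yes no yes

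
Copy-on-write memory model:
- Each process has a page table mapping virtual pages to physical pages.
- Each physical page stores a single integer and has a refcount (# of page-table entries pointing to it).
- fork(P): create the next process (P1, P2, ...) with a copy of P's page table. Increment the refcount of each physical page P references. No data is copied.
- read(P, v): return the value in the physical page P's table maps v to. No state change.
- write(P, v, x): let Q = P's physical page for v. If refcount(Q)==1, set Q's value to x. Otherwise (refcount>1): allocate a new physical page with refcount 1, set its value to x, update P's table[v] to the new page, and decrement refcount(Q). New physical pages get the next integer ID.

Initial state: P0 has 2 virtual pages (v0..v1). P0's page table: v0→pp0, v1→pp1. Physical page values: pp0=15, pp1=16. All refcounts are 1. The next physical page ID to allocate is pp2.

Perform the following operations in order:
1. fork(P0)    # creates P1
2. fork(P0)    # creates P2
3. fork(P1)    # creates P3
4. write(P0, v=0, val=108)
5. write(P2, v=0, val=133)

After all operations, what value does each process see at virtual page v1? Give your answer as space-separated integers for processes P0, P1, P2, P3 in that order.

Answer: 16 16 16 16

Derivation:
Op 1: fork(P0) -> P1. 2 ppages; refcounts: pp0:2 pp1:2
Op 2: fork(P0) -> P2. 2 ppages; refcounts: pp0:3 pp1:3
Op 3: fork(P1) -> P3. 2 ppages; refcounts: pp0:4 pp1:4
Op 4: write(P0, v0, 108). refcount(pp0)=4>1 -> COPY to pp2. 3 ppages; refcounts: pp0:3 pp1:4 pp2:1
Op 5: write(P2, v0, 133). refcount(pp0)=3>1 -> COPY to pp3. 4 ppages; refcounts: pp0:2 pp1:4 pp2:1 pp3:1
P0: v1 -> pp1 = 16
P1: v1 -> pp1 = 16
P2: v1 -> pp1 = 16
P3: v1 -> pp1 = 16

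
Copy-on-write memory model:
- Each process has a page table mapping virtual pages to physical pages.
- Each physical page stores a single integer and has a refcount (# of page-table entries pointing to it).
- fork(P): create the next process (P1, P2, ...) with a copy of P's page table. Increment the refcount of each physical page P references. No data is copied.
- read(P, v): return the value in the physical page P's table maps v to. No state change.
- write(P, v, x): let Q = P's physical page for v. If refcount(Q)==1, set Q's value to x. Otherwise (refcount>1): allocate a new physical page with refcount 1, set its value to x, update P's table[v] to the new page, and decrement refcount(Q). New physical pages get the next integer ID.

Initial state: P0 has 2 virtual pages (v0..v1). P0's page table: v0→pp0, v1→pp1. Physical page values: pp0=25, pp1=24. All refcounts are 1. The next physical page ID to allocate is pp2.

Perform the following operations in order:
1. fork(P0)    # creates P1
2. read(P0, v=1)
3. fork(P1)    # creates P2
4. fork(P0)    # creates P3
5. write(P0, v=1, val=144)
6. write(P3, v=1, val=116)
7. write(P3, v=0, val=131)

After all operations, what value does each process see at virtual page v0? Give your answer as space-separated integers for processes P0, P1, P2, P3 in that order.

Op 1: fork(P0) -> P1. 2 ppages; refcounts: pp0:2 pp1:2
Op 2: read(P0, v1) -> 24. No state change.
Op 3: fork(P1) -> P2. 2 ppages; refcounts: pp0:3 pp1:3
Op 4: fork(P0) -> P3. 2 ppages; refcounts: pp0:4 pp1:4
Op 5: write(P0, v1, 144). refcount(pp1)=4>1 -> COPY to pp2. 3 ppages; refcounts: pp0:4 pp1:3 pp2:1
Op 6: write(P3, v1, 116). refcount(pp1)=3>1 -> COPY to pp3. 4 ppages; refcounts: pp0:4 pp1:2 pp2:1 pp3:1
Op 7: write(P3, v0, 131). refcount(pp0)=4>1 -> COPY to pp4. 5 ppages; refcounts: pp0:3 pp1:2 pp2:1 pp3:1 pp4:1
P0: v0 -> pp0 = 25
P1: v0 -> pp0 = 25
P2: v0 -> pp0 = 25
P3: v0 -> pp4 = 131

Answer: 25 25 25 131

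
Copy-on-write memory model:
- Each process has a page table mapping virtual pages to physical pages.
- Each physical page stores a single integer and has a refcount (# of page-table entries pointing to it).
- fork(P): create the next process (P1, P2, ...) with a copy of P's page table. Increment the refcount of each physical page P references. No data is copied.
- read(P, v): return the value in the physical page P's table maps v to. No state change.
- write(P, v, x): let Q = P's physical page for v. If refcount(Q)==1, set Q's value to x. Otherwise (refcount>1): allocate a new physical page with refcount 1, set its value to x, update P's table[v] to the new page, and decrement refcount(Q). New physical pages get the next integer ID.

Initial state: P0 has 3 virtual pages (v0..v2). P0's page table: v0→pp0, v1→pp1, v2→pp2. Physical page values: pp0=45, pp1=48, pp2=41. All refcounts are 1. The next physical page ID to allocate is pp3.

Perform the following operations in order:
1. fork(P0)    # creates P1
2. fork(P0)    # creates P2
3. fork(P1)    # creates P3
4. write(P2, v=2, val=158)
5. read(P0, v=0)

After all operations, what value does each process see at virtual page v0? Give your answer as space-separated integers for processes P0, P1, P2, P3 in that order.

Op 1: fork(P0) -> P1. 3 ppages; refcounts: pp0:2 pp1:2 pp2:2
Op 2: fork(P0) -> P2. 3 ppages; refcounts: pp0:3 pp1:3 pp2:3
Op 3: fork(P1) -> P3. 3 ppages; refcounts: pp0:4 pp1:4 pp2:4
Op 4: write(P2, v2, 158). refcount(pp2)=4>1 -> COPY to pp3. 4 ppages; refcounts: pp0:4 pp1:4 pp2:3 pp3:1
Op 5: read(P0, v0) -> 45. No state change.
P0: v0 -> pp0 = 45
P1: v0 -> pp0 = 45
P2: v0 -> pp0 = 45
P3: v0 -> pp0 = 45

Answer: 45 45 45 45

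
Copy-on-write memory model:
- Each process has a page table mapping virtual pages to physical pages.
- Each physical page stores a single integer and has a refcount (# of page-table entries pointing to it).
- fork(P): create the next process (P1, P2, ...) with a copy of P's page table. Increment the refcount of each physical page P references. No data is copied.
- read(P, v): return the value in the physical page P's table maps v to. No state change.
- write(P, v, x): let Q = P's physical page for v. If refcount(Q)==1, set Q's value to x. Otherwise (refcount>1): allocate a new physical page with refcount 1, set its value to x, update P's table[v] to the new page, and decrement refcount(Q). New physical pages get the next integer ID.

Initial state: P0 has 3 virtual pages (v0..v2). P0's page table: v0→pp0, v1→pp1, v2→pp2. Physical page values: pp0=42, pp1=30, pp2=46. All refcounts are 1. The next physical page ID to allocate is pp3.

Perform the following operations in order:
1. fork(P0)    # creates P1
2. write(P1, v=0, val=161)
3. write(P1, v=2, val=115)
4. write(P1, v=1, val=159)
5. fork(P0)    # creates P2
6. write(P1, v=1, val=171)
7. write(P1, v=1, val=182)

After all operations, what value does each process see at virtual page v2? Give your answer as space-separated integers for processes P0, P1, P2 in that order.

Op 1: fork(P0) -> P1. 3 ppages; refcounts: pp0:2 pp1:2 pp2:2
Op 2: write(P1, v0, 161). refcount(pp0)=2>1 -> COPY to pp3. 4 ppages; refcounts: pp0:1 pp1:2 pp2:2 pp3:1
Op 3: write(P1, v2, 115). refcount(pp2)=2>1 -> COPY to pp4. 5 ppages; refcounts: pp0:1 pp1:2 pp2:1 pp3:1 pp4:1
Op 4: write(P1, v1, 159). refcount(pp1)=2>1 -> COPY to pp5. 6 ppages; refcounts: pp0:1 pp1:1 pp2:1 pp3:1 pp4:1 pp5:1
Op 5: fork(P0) -> P2. 6 ppages; refcounts: pp0:2 pp1:2 pp2:2 pp3:1 pp4:1 pp5:1
Op 6: write(P1, v1, 171). refcount(pp5)=1 -> write in place. 6 ppages; refcounts: pp0:2 pp1:2 pp2:2 pp3:1 pp4:1 pp5:1
Op 7: write(P1, v1, 182). refcount(pp5)=1 -> write in place. 6 ppages; refcounts: pp0:2 pp1:2 pp2:2 pp3:1 pp4:1 pp5:1
P0: v2 -> pp2 = 46
P1: v2 -> pp4 = 115
P2: v2 -> pp2 = 46

Answer: 46 115 46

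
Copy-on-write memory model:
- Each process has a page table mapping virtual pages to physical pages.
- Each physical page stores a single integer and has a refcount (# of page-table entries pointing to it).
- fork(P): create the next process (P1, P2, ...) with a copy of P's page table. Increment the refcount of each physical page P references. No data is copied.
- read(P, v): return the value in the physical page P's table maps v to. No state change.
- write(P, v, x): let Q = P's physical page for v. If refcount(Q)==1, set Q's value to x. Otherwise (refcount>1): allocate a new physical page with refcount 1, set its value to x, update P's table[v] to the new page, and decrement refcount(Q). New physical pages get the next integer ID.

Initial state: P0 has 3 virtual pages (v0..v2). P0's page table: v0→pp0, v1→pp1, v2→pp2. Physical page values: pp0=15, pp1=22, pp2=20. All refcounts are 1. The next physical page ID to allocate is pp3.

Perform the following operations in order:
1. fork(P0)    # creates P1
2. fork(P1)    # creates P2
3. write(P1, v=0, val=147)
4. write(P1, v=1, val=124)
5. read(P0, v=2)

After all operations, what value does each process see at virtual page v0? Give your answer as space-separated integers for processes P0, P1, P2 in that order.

Op 1: fork(P0) -> P1. 3 ppages; refcounts: pp0:2 pp1:2 pp2:2
Op 2: fork(P1) -> P2. 3 ppages; refcounts: pp0:3 pp1:3 pp2:3
Op 3: write(P1, v0, 147). refcount(pp0)=3>1 -> COPY to pp3. 4 ppages; refcounts: pp0:2 pp1:3 pp2:3 pp3:1
Op 4: write(P1, v1, 124). refcount(pp1)=3>1 -> COPY to pp4. 5 ppages; refcounts: pp0:2 pp1:2 pp2:3 pp3:1 pp4:1
Op 5: read(P0, v2) -> 20. No state change.
P0: v0 -> pp0 = 15
P1: v0 -> pp3 = 147
P2: v0 -> pp0 = 15

Answer: 15 147 15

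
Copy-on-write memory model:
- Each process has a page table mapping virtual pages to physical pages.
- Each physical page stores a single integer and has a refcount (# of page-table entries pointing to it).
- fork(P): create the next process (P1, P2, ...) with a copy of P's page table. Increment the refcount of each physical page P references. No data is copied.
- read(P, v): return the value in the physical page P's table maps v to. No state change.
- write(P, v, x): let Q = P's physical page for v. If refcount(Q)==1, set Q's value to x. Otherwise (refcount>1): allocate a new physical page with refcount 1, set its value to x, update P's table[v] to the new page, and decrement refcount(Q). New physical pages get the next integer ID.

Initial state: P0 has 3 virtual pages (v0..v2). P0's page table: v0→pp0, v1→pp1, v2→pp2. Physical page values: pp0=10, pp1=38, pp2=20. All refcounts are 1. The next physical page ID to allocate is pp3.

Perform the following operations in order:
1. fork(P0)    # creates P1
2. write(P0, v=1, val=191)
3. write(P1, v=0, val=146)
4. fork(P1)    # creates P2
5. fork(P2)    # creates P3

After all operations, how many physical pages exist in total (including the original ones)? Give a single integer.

Answer: 5

Derivation:
Op 1: fork(P0) -> P1. 3 ppages; refcounts: pp0:2 pp1:2 pp2:2
Op 2: write(P0, v1, 191). refcount(pp1)=2>1 -> COPY to pp3. 4 ppages; refcounts: pp0:2 pp1:1 pp2:2 pp3:1
Op 3: write(P1, v0, 146). refcount(pp0)=2>1 -> COPY to pp4. 5 ppages; refcounts: pp0:1 pp1:1 pp2:2 pp3:1 pp4:1
Op 4: fork(P1) -> P2. 5 ppages; refcounts: pp0:1 pp1:2 pp2:3 pp3:1 pp4:2
Op 5: fork(P2) -> P3. 5 ppages; refcounts: pp0:1 pp1:3 pp2:4 pp3:1 pp4:3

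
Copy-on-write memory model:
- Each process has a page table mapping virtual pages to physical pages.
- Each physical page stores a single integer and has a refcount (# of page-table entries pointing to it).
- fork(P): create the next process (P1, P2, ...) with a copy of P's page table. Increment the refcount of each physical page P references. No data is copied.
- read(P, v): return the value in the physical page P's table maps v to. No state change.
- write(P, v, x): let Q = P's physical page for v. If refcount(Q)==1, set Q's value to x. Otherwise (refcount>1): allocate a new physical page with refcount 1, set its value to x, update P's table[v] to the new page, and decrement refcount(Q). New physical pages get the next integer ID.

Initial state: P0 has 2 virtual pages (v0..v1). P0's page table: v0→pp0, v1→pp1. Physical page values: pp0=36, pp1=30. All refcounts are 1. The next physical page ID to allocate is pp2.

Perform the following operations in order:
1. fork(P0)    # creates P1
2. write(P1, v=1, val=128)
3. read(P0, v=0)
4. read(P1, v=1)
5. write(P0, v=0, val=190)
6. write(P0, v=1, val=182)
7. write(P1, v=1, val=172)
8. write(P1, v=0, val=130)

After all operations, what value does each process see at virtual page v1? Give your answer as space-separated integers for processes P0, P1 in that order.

Answer: 182 172

Derivation:
Op 1: fork(P0) -> P1. 2 ppages; refcounts: pp0:2 pp1:2
Op 2: write(P1, v1, 128). refcount(pp1)=2>1 -> COPY to pp2. 3 ppages; refcounts: pp0:2 pp1:1 pp2:1
Op 3: read(P0, v0) -> 36. No state change.
Op 4: read(P1, v1) -> 128. No state change.
Op 5: write(P0, v0, 190). refcount(pp0)=2>1 -> COPY to pp3. 4 ppages; refcounts: pp0:1 pp1:1 pp2:1 pp3:1
Op 6: write(P0, v1, 182). refcount(pp1)=1 -> write in place. 4 ppages; refcounts: pp0:1 pp1:1 pp2:1 pp3:1
Op 7: write(P1, v1, 172). refcount(pp2)=1 -> write in place. 4 ppages; refcounts: pp0:1 pp1:1 pp2:1 pp3:1
Op 8: write(P1, v0, 130). refcount(pp0)=1 -> write in place. 4 ppages; refcounts: pp0:1 pp1:1 pp2:1 pp3:1
P0: v1 -> pp1 = 182
P1: v1 -> pp2 = 172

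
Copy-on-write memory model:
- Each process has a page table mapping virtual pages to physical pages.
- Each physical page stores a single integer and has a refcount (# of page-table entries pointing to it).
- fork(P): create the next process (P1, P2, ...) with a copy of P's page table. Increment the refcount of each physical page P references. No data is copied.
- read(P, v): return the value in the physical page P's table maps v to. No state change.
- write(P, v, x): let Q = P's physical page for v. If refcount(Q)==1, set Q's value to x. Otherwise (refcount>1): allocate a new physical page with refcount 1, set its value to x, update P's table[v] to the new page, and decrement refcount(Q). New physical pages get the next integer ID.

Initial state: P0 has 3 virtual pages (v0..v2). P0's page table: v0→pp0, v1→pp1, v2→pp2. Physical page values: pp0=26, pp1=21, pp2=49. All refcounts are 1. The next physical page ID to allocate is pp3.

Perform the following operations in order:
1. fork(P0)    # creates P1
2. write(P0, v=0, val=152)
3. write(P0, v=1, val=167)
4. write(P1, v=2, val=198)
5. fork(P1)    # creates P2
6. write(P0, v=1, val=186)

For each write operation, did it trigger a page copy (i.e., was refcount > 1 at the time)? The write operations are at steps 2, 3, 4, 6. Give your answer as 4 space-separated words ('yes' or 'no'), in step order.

Op 1: fork(P0) -> P1. 3 ppages; refcounts: pp0:2 pp1:2 pp2:2
Op 2: write(P0, v0, 152). refcount(pp0)=2>1 -> COPY to pp3. 4 ppages; refcounts: pp0:1 pp1:2 pp2:2 pp3:1
Op 3: write(P0, v1, 167). refcount(pp1)=2>1 -> COPY to pp4. 5 ppages; refcounts: pp0:1 pp1:1 pp2:2 pp3:1 pp4:1
Op 4: write(P1, v2, 198). refcount(pp2)=2>1 -> COPY to pp5. 6 ppages; refcounts: pp0:1 pp1:1 pp2:1 pp3:1 pp4:1 pp5:1
Op 5: fork(P1) -> P2. 6 ppages; refcounts: pp0:2 pp1:2 pp2:1 pp3:1 pp4:1 pp5:2
Op 6: write(P0, v1, 186). refcount(pp4)=1 -> write in place. 6 ppages; refcounts: pp0:2 pp1:2 pp2:1 pp3:1 pp4:1 pp5:2

yes yes yes no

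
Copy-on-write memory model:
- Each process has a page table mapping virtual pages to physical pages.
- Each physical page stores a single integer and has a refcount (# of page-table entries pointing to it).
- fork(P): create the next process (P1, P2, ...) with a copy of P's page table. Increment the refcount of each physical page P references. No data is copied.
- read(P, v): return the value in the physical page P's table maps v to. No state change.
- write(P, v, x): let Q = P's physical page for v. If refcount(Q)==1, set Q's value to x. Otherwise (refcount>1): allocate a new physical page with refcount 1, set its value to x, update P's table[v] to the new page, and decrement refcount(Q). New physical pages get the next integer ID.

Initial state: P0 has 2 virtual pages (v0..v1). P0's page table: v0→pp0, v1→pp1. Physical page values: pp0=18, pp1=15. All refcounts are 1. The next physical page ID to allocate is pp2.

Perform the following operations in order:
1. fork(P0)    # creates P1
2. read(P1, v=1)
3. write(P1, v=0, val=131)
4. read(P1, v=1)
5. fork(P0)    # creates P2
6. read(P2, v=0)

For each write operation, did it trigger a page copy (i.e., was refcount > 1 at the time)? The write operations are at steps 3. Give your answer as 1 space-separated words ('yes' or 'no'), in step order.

Op 1: fork(P0) -> P1. 2 ppages; refcounts: pp0:2 pp1:2
Op 2: read(P1, v1) -> 15. No state change.
Op 3: write(P1, v0, 131). refcount(pp0)=2>1 -> COPY to pp2. 3 ppages; refcounts: pp0:1 pp1:2 pp2:1
Op 4: read(P1, v1) -> 15. No state change.
Op 5: fork(P0) -> P2. 3 ppages; refcounts: pp0:2 pp1:3 pp2:1
Op 6: read(P2, v0) -> 18. No state change.

yes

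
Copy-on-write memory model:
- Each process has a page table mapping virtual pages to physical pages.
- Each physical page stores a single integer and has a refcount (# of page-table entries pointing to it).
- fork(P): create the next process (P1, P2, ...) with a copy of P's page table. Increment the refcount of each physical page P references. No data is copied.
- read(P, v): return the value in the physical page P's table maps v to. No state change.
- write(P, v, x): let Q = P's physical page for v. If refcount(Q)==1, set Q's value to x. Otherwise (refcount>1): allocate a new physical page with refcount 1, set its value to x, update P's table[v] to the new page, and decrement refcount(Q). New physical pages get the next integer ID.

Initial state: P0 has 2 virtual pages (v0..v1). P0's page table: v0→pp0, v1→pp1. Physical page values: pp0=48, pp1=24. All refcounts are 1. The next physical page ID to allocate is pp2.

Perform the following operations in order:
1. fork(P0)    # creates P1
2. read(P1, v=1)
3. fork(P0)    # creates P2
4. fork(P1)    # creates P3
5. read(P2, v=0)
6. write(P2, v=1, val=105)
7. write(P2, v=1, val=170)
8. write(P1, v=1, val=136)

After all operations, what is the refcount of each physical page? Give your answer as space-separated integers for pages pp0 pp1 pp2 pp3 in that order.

Op 1: fork(P0) -> P1. 2 ppages; refcounts: pp0:2 pp1:2
Op 2: read(P1, v1) -> 24. No state change.
Op 3: fork(P0) -> P2. 2 ppages; refcounts: pp0:3 pp1:3
Op 4: fork(P1) -> P3. 2 ppages; refcounts: pp0:4 pp1:4
Op 5: read(P2, v0) -> 48. No state change.
Op 6: write(P2, v1, 105). refcount(pp1)=4>1 -> COPY to pp2. 3 ppages; refcounts: pp0:4 pp1:3 pp2:1
Op 7: write(P2, v1, 170). refcount(pp2)=1 -> write in place. 3 ppages; refcounts: pp0:4 pp1:3 pp2:1
Op 8: write(P1, v1, 136). refcount(pp1)=3>1 -> COPY to pp3. 4 ppages; refcounts: pp0:4 pp1:2 pp2:1 pp3:1

Answer: 4 2 1 1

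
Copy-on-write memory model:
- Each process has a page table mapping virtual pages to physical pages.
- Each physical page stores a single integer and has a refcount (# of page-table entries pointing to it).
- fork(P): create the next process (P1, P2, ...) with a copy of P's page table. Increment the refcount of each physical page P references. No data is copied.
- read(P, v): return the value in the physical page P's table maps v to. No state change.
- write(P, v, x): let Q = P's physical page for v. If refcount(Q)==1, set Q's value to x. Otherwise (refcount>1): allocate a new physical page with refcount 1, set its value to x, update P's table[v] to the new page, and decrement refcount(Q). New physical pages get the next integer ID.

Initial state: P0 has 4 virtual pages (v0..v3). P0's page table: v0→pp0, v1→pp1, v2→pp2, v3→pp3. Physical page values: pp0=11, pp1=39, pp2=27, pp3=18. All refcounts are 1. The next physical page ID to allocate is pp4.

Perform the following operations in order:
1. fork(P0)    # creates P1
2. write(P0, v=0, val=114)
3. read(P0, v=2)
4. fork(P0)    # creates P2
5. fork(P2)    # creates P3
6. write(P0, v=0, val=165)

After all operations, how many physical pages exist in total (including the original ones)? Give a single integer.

Op 1: fork(P0) -> P1. 4 ppages; refcounts: pp0:2 pp1:2 pp2:2 pp3:2
Op 2: write(P0, v0, 114). refcount(pp0)=2>1 -> COPY to pp4. 5 ppages; refcounts: pp0:1 pp1:2 pp2:2 pp3:2 pp4:1
Op 3: read(P0, v2) -> 27. No state change.
Op 4: fork(P0) -> P2. 5 ppages; refcounts: pp0:1 pp1:3 pp2:3 pp3:3 pp4:2
Op 5: fork(P2) -> P3. 5 ppages; refcounts: pp0:1 pp1:4 pp2:4 pp3:4 pp4:3
Op 6: write(P0, v0, 165). refcount(pp4)=3>1 -> COPY to pp5. 6 ppages; refcounts: pp0:1 pp1:4 pp2:4 pp3:4 pp4:2 pp5:1

Answer: 6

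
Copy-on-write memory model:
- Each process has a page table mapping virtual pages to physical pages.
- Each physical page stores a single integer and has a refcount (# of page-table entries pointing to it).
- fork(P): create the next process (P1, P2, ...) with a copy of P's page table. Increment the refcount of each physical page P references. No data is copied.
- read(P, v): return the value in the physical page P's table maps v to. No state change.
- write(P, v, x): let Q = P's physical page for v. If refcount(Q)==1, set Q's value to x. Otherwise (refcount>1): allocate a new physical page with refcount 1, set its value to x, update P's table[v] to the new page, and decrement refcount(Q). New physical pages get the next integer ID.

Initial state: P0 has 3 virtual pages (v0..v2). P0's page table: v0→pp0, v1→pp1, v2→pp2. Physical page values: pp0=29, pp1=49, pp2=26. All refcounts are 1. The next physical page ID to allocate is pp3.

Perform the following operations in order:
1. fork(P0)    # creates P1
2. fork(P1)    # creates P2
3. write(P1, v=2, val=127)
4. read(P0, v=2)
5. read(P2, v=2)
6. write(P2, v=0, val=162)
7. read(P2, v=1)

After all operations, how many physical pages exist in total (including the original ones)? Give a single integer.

Answer: 5

Derivation:
Op 1: fork(P0) -> P1. 3 ppages; refcounts: pp0:2 pp1:2 pp2:2
Op 2: fork(P1) -> P2. 3 ppages; refcounts: pp0:3 pp1:3 pp2:3
Op 3: write(P1, v2, 127). refcount(pp2)=3>1 -> COPY to pp3. 4 ppages; refcounts: pp0:3 pp1:3 pp2:2 pp3:1
Op 4: read(P0, v2) -> 26. No state change.
Op 5: read(P2, v2) -> 26. No state change.
Op 6: write(P2, v0, 162). refcount(pp0)=3>1 -> COPY to pp4. 5 ppages; refcounts: pp0:2 pp1:3 pp2:2 pp3:1 pp4:1
Op 7: read(P2, v1) -> 49. No state change.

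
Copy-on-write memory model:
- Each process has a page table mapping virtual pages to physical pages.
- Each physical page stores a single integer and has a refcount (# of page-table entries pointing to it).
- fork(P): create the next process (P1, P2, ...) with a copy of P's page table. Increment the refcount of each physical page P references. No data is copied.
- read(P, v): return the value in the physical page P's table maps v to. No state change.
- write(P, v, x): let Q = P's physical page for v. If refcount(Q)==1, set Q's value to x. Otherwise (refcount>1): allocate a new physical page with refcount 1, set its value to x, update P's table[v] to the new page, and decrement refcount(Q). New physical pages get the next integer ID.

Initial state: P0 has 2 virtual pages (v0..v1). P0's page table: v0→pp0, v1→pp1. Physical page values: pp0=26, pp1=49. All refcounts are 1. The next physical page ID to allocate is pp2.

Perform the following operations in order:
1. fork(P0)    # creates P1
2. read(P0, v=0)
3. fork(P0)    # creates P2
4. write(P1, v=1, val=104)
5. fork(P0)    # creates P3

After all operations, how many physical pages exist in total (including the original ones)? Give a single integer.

Answer: 3

Derivation:
Op 1: fork(P0) -> P1. 2 ppages; refcounts: pp0:2 pp1:2
Op 2: read(P0, v0) -> 26. No state change.
Op 3: fork(P0) -> P2. 2 ppages; refcounts: pp0:3 pp1:3
Op 4: write(P1, v1, 104). refcount(pp1)=3>1 -> COPY to pp2. 3 ppages; refcounts: pp0:3 pp1:2 pp2:1
Op 5: fork(P0) -> P3. 3 ppages; refcounts: pp0:4 pp1:3 pp2:1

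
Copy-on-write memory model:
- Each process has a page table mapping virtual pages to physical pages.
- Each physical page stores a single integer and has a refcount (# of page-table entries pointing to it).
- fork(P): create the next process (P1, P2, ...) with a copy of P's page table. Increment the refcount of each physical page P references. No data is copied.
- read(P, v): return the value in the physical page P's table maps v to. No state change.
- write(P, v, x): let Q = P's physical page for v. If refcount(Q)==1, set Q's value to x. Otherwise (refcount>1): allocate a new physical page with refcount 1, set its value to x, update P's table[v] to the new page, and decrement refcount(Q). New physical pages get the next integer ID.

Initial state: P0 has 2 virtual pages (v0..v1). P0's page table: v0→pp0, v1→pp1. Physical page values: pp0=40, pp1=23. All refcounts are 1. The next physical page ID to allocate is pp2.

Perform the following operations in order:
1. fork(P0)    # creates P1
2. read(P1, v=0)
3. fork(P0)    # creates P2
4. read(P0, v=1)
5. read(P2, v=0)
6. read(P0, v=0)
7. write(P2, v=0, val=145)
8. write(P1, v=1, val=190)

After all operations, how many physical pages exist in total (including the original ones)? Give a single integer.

Answer: 4

Derivation:
Op 1: fork(P0) -> P1. 2 ppages; refcounts: pp0:2 pp1:2
Op 2: read(P1, v0) -> 40. No state change.
Op 3: fork(P0) -> P2. 2 ppages; refcounts: pp0:3 pp1:3
Op 4: read(P0, v1) -> 23. No state change.
Op 5: read(P2, v0) -> 40. No state change.
Op 6: read(P0, v0) -> 40. No state change.
Op 7: write(P2, v0, 145). refcount(pp0)=3>1 -> COPY to pp2. 3 ppages; refcounts: pp0:2 pp1:3 pp2:1
Op 8: write(P1, v1, 190). refcount(pp1)=3>1 -> COPY to pp3. 4 ppages; refcounts: pp0:2 pp1:2 pp2:1 pp3:1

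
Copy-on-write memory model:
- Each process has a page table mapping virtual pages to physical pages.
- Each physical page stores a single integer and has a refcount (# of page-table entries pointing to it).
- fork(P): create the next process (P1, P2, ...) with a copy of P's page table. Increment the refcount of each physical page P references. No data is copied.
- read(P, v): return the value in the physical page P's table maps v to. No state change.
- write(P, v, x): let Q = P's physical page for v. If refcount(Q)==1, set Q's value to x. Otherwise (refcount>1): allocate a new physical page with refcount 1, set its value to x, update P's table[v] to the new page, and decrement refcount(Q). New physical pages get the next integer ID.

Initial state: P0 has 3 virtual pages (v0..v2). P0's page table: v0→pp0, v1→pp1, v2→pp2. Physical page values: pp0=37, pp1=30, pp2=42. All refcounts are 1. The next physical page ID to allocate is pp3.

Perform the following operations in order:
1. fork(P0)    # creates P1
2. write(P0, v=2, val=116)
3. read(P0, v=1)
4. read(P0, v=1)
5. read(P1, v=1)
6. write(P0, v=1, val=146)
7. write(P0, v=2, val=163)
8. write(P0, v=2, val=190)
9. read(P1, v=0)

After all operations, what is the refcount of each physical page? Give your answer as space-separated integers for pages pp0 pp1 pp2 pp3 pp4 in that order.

Op 1: fork(P0) -> P1. 3 ppages; refcounts: pp0:2 pp1:2 pp2:2
Op 2: write(P0, v2, 116). refcount(pp2)=2>1 -> COPY to pp3. 4 ppages; refcounts: pp0:2 pp1:2 pp2:1 pp3:1
Op 3: read(P0, v1) -> 30. No state change.
Op 4: read(P0, v1) -> 30. No state change.
Op 5: read(P1, v1) -> 30. No state change.
Op 6: write(P0, v1, 146). refcount(pp1)=2>1 -> COPY to pp4. 5 ppages; refcounts: pp0:2 pp1:1 pp2:1 pp3:1 pp4:1
Op 7: write(P0, v2, 163). refcount(pp3)=1 -> write in place. 5 ppages; refcounts: pp0:2 pp1:1 pp2:1 pp3:1 pp4:1
Op 8: write(P0, v2, 190). refcount(pp3)=1 -> write in place. 5 ppages; refcounts: pp0:2 pp1:1 pp2:1 pp3:1 pp4:1
Op 9: read(P1, v0) -> 37. No state change.

Answer: 2 1 1 1 1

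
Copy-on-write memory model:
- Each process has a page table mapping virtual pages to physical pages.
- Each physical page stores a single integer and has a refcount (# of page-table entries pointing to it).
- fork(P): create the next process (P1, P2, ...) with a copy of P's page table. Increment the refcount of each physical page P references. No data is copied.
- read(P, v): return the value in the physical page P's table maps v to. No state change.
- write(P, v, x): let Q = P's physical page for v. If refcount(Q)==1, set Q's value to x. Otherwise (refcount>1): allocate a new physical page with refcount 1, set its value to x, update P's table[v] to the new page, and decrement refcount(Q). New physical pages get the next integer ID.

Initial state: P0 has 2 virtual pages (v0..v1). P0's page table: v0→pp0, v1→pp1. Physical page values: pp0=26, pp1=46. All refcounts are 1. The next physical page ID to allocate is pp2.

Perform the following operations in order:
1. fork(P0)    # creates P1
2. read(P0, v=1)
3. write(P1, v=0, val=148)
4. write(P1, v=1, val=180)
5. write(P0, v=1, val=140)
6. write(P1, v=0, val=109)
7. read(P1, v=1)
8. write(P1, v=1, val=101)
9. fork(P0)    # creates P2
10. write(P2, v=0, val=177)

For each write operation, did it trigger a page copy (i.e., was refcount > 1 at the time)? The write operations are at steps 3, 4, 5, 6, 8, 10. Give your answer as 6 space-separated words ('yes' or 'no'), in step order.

Op 1: fork(P0) -> P1. 2 ppages; refcounts: pp0:2 pp1:2
Op 2: read(P0, v1) -> 46. No state change.
Op 3: write(P1, v0, 148). refcount(pp0)=2>1 -> COPY to pp2. 3 ppages; refcounts: pp0:1 pp1:2 pp2:1
Op 4: write(P1, v1, 180). refcount(pp1)=2>1 -> COPY to pp3. 4 ppages; refcounts: pp0:1 pp1:1 pp2:1 pp3:1
Op 5: write(P0, v1, 140). refcount(pp1)=1 -> write in place. 4 ppages; refcounts: pp0:1 pp1:1 pp2:1 pp3:1
Op 6: write(P1, v0, 109). refcount(pp2)=1 -> write in place. 4 ppages; refcounts: pp0:1 pp1:1 pp2:1 pp3:1
Op 7: read(P1, v1) -> 180. No state change.
Op 8: write(P1, v1, 101). refcount(pp3)=1 -> write in place. 4 ppages; refcounts: pp0:1 pp1:1 pp2:1 pp3:1
Op 9: fork(P0) -> P2. 4 ppages; refcounts: pp0:2 pp1:2 pp2:1 pp3:1
Op 10: write(P2, v0, 177). refcount(pp0)=2>1 -> COPY to pp4. 5 ppages; refcounts: pp0:1 pp1:2 pp2:1 pp3:1 pp4:1

yes yes no no no yes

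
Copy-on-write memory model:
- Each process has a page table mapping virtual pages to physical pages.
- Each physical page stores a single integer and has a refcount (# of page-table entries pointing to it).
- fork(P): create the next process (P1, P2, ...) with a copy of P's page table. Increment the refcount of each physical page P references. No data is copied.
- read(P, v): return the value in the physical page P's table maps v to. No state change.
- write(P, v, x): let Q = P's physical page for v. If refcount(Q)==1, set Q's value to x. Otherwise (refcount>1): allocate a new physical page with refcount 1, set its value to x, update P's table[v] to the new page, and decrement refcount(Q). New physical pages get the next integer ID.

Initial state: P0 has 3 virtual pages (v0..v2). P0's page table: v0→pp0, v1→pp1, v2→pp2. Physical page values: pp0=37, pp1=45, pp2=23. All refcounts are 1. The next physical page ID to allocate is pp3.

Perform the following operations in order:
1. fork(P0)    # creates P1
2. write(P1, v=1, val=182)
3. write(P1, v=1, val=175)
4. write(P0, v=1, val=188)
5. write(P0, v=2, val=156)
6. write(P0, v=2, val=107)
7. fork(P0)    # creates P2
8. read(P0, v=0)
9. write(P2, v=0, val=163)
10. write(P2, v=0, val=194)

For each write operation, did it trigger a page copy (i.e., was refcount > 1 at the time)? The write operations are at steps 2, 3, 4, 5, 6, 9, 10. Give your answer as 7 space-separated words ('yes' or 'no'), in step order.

Op 1: fork(P0) -> P1. 3 ppages; refcounts: pp0:2 pp1:2 pp2:2
Op 2: write(P1, v1, 182). refcount(pp1)=2>1 -> COPY to pp3. 4 ppages; refcounts: pp0:2 pp1:1 pp2:2 pp3:1
Op 3: write(P1, v1, 175). refcount(pp3)=1 -> write in place. 4 ppages; refcounts: pp0:2 pp1:1 pp2:2 pp3:1
Op 4: write(P0, v1, 188). refcount(pp1)=1 -> write in place. 4 ppages; refcounts: pp0:2 pp1:1 pp2:2 pp3:1
Op 5: write(P0, v2, 156). refcount(pp2)=2>1 -> COPY to pp4. 5 ppages; refcounts: pp0:2 pp1:1 pp2:1 pp3:1 pp4:1
Op 6: write(P0, v2, 107). refcount(pp4)=1 -> write in place. 5 ppages; refcounts: pp0:2 pp1:1 pp2:1 pp3:1 pp4:1
Op 7: fork(P0) -> P2. 5 ppages; refcounts: pp0:3 pp1:2 pp2:1 pp3:1 pp4:2
Op 8: read(P0, v0) -> 37. No state change.
Op 9: write(P2, v0, 163). refcount(pp0)=3>1 -> COPY to pp5. 6 ppages; refcounts: pp0:2 pp1:2 pp2:1 pp3:1 pp4:2 pp5:1
Op 10: write(P2, v0, 194). refcount(pp5)=1 -> write in place. 6 ppages; refcounts: pp0:2 pp1:2 pp2:1 pp3:1 pp4:2 pp5:1

yes no no yes no yes no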